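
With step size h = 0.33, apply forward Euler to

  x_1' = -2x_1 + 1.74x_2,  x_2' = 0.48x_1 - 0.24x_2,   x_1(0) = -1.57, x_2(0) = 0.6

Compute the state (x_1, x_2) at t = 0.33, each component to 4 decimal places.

-0.1893, 0.3038

Euler on (x_1,x_2): x_1_{n+1} = x_1_n + h·x_1', x_2_{n+1} = x_2_n + h·x_2'.
0.000000: (-1.570000, 0.600000); f=(4.184000, -0.897600) → (-0.189280, 0.303792)
(x_1(0.33), x_2(0.33)) ≈ (-0.1893, 0.3038)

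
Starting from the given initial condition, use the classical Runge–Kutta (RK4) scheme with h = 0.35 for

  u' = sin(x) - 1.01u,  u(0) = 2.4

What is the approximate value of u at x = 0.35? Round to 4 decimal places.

RK4: k1 = f(x_n, u_n); k2 = f(x_n + h/2, u_n + (h/2)·k1); k3 = f(x_n + h/2, u_n + (h/2)·k2); k4 = f(x_n + h, u_n + h·k3); u_{n+1} = u_n + (h/6)·(k1 + 2k2 + 2k3 + k4).
x=0.000000, u=2.400000:
  k1 = f(0.000000, 2.400000) = -2.424000
  k2 = f(0.175000, 1.975800) = -1.821450
  k3 = f(0.175000, 2.081246) = -1.927951
  k4 = f(0.350000, 1.725217) = -1.399572
  u ← 2.400000 + (0.35/6)·(k1 + 2k2 + 2k3 + k4) = 1.739528
u(0.35) ≈ 1.7395

1.7395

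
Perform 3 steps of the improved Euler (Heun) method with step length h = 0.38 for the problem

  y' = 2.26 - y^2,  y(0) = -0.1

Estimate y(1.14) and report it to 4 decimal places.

Heun: k1 = f(s_n, y_n); k2 = f(s_n + h, y_n + h·k1); y_{n+1} = y_n + (h/2)·(k1 + k2).
s=0.000000, y=-0.100000:
  k1 = f(0.000000, -0.100000) = 2.250000
  k2 = f(0.380000, 0.755000) = 1.689975
  y ← -0.100000 + (0.38/2)·(2.250000 + 1.689975) = 0.648595
s=0.380000, y=0.648595:
  k1 = f(0.380000, 0.648595) = 1.839324
  k2 = f(0.760000, 1.347538) = 0.444140
  y ← 0.648595 + (0.38/2)·(1.839324 + 0.444140) = 1.082453
s=0.760000, y=1.082453:
  k1 = f(0.760000, 1.082453) = 1.088294
  k2 = f(1.140000, 1.496005) = 0.021968
  y ← 1.082453 + (0.38/2)·(1.088294 + 0.021968) = 1.293403
y(1.14) ≈ 1.2934

1.2934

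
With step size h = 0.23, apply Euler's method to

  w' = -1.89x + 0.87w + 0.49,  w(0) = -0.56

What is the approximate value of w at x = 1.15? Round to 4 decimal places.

-1.7759

Euler: w_{n+1} = w_n + h·f(x_n, w_n).
x=0.000000, w=-0.560000: f=0.002800 → w ← -0.560000 + 0.23·0.002800 = -0.559356
x=0.230000, w=-0.559356: f=-0.431340 → w ← -0.559356 + 0.23·(-0.431340) = -0.658564
x=0.460000, w=-0.658564: f=-0.952351 → w ← -0.658564 + 0.23·(-0.952351) = -0.877605
x=0.690000, w=-0.877605: f=-1.577616 → w ← -0.877605 + 0.23·(-1.577616) = -1.240457
x=0.920000, w=-1.240457: f=-2.327997 → w ← -1.240457 + 0.23·(-2.327997) = -1.775896
w(1.15) ≈ -1.7759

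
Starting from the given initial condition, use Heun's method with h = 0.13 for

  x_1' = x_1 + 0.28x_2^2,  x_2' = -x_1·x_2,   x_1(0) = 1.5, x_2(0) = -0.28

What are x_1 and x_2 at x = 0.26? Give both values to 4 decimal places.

1.9486, -0.1802

Heun on (x_1,x_2): k1 = f(x_n, state_n); k2 = f(x_n + h, state_n + h·k1); state_{n+1} = state_n + (h/2)·(k1 + k2).
0.000000: (1.500000, -0.280000)
  k1 = (1.521952, 0.420000)
  predictor → (1.697854, -0.225400)
  k2 = (1.712079, 0.382696)
  → (1.710212, -0.227825)
0.130000: (1.710212, -0.227825)
  k1 = (1.724745, 0.389629)
  predictor → (1.934429, -0.177173)
  k2 = (1.943218, 0.342729)
  → (1.948630, -0.180222)
(x_1(0.26), x_2(0.26)) ≈ (1.9486, -0.1802)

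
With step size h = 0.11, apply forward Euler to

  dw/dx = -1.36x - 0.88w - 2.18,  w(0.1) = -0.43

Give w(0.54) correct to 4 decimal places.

-1.2591

Euler: w_{n+1} = w_n + h·f(x_n, w_n).
x=0.100000, w=-0.430000: f=-1.937600 → w ← -0.430000 + 0.11·(-1.937600) = -0.643136
x=0.210000, w=-0.643136: f=-1.899640 → w ← -0.643136 + 0.11·(-1.899640) = -0.852096
x=0.320000, w=-0.852096: f=-1.865355 → w ← -0.852096 + 0.11·(-1.865355) = -1.057286
x=0.430000, w=-1.057286: f=-1.834389 → w ← -1.057286 + 0.11·(-1.834389) = -1.259068
w(0.54) ≈ -1.2591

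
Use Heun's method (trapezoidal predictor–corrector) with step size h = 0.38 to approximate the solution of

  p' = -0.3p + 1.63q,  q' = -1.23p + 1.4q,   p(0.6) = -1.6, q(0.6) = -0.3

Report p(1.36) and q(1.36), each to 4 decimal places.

-0.7290, 1.4841

Heun on (p,q): k1 = f(t_n, state_n); k2 = f(t_n + h, state_n + h·k1); state_{n+1} = state_n + (h/2)·(k1 + k2).
0.600000: (-1.600000, -0.300000)
  k1 = (-0.009000, 1.548000)
  predictor → (-1.603420, 0.288240)
  k2 = (0.950857, 2.375743)
  → (-1.421047, 0.445511)
0.980000: (-1.421047, 0.445511)
  k1 = (1.152497, 2.371604)
  predictor → (-0.983098, 1.346720)
  k2 = (2.490084, 3.094619)
  → (-0.728957, 1.484093)
(p(1.36), q(1.36)) ≈ (-0.7290, 1.4841)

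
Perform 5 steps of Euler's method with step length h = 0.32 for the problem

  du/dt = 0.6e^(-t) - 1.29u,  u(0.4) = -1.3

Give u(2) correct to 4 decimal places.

0.0316

Euler: u_{n+1} = u_n + h·f(t_n, u_n).
t=0.400000, u=-1.300000: f=2.079192 → u ← -1.300000 + 0.32·2.079192 = -0.634659
t=0.720000, u=-0.634659: f=1.110761 → u ← -0.634659 + 0.32·1.110761 = -0.279215
t=1.040000, u=-0.279215: f=0.572260 → u ← -0.279215 + 0.32·0.572260 = -0.096092
t=1.360000, u=-0.096092: f=0.277955 → u ← -0.096092 + 0.32·0.277955 = -0.007146
t=1.680000, u=-0.007146: f=0.121043 → u ← -0.007146 + 0.32·0.121043 = 0.031588
u(2) ≈ 0.0316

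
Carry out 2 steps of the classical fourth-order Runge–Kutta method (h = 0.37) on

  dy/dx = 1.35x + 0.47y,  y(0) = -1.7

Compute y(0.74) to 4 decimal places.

RK4: k1 = f(x_n, y_n); k2 = f(x_n + h/2, y_n + (h/2)·k1); k3 = f(x_n + h/2, y_n + (h/2)·k2); k4 = f(x_n + h, y_n + h·k3); y_{n+1} = y_n + (h/6)·(k1 + 2k2 + 2k3 + k4).
x=0.000000, y=-1.700000:
  k1 = f(0.000000, -1.700000) = -0.799000
  k2 = f(0.185000, -1.847815) = -0.618723
  k3 = f(0.185000, -1.814464) = -0.603048
  k4 = f(0.370000, -1.923128) = -0.404370
  y ← -1.700000 + (0.37/6)·(k1 + 2k2 + 2k3 + k4) = -1.924893
x=0.370000, y=-1.924893:
  k1 = f(0.370000, -1.924893) = -0.405200
  k2 = f(0.555000, -1.999855) = -0.190682
  k3 = f(0.555000, -1.960169) = -0.172029
  k4 = f(0.740000, -1.988544) = 0.064384
  y ← -1.924893 + (0.37/6)·(k1 + 2k2 + 2k3 + k4) = -1.990644
y(0.74) ≈ -1.9906

-1.9906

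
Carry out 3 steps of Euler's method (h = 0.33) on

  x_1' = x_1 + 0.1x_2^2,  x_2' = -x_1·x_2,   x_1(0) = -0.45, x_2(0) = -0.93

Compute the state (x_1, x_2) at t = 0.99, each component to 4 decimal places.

Euler on (x_1,x_2): x_1_{n+1} = x_1_n + h·x_1', x_2_{n+1} = x_2_n + h·x_2'.
0.000000: (-0.450000, -0.930000); f=(-0.363510, -0.418500) → (-0.569958, -1.068105)
0.330000: (-0.569958, -1.068105); f=(-0.455873, -0.608775) → (-0.720397, -1.269001)
0.660000: (-0.720397, -1.269001); f=(-0.559360, -0.914184) → (-0.904985, -1.570682)
(x_1(0.99), x_2(0.99)) ≈ (-0.9050, -1.5707)

-0.9050, -1.5707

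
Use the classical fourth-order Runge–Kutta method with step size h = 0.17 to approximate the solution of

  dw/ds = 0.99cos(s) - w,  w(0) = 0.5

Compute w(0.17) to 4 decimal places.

RK4: k1 = f(s_n, w_n); k2 = f(s_n + h/2, w_n + (h/2)·k1); k3 = f(s_n + h/2, w_n + (h/2)·k2); k4 = f(s_n + h, w_n + h·k3); w_{n+1} = w_n + (h/6)·(k1 + 2k2 + 2k3 + k4).
s=0.000000, w=0.500000:
  k1 = f(0.000000, 0.500000) = 0.490000
  k2 = f(0.085000, 0.541650) = 0.444776
  k3 = f(0.085000, 0.537806) = 0.448620
  k4 = f(0.170000, 0.576265) = 0.399464
  w ← 0.500000 + (0.17/6)·(k1 + 2k2 + 2k3 + k4) = 0.575827
w(0.17) ≈ 0.5758

0.5758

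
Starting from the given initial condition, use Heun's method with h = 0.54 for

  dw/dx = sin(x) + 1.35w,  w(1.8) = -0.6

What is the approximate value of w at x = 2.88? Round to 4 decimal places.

Heun: k1 = f(x_n, w_n); k2 = f(x_n + h, w_n + h·k1); w_{n+1} = w_n + (h/2)·(k1 + k2).
x=1.800000, w=-0.600000:
  k1 = f(1.800000, -0.600000) = 0.163848
  k2 = f(2.340000, -0.511522) = 0.027910
  w ← -0.600000 + (0.54/2)·(0.163848 + 0.027910) = -0.548226
x=2.340000, w=-0.548226:
  k1 = f(2.340000, -0.548226) = -0.021640
  k2 = f(2.880000, -0.559911) = -0.497260
  w ← -0.548226 + (0.54/2)·(-0.021640 + (-0.497260)) = -0.688329
w(2.88) ≈ -0.6883

-0.6883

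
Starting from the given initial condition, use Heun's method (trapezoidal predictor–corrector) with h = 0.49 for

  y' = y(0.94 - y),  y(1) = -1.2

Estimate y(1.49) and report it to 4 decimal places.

Heun: k1 = f(s_n, y_n); k2 = f(s_n + h, y_n + h·k1); y_{n+1} = y_n + (h/2)·(k1 + k2).
s=1.000000, y=-1.200000:
  k1 = f(1.000000, -1.200000) = -2.568000
  k2 = f(1.490000, -2.458320) = -8.354158
  y ← -1.200000 + (0.49/2)·(-2.568000 + (-8.354158)) = -3.875929
y(1.49) ≈ -3.8759

-3.8759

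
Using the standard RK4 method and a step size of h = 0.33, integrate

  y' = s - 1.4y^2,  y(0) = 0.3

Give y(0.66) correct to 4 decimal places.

RK4: k1 = f(s_n, y_n); k2 = f(s_n + h/2, y_n + (h/2)·k1); k3 = f(s_n + h/2, y_n + (h/2)·k2); k4 = f(s_n + h, y_n + h·k3); y_{n+1} = y_n + (h/6)·(k1 + 2k2 + 2k3 + k4).
s=0.000000, y=0.300000:
  k1 = f(0.000000, 0.300000) = -0.126000
  k2 = f(0.165000, 0.279210) = 0.055858
  k3 = f(0.165000, 0.309217) = 0.031139
  k4 = f(0.330000, 0.310276) = 0.195220
  y ← 0.300000 + (0.33/6)·(k1 + 2k2 + 2k3 + k4) = 0.313377
s=0.330000, y=0.313377:
  k1 = f(0.330000, 0.313377) = 0.192513
  k2 = f(0.495000, 0.345141) = 0.328228
  k3 = f(0.495000, 0.367535) = 0.305886
  k4 = f(0.660000, 0.414319) = 0.419676
  y ← 0.313377 + (0.33/6)·(k1 + 2k2 + 2k3 + k4) = 0.416800
y(0.66) ≈ 0.4168

0.4168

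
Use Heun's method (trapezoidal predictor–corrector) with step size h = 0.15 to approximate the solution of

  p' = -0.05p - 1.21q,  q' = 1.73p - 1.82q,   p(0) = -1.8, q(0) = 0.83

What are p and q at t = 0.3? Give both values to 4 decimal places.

Heun on (p,q): k1 = f(t_n, state_n); k2 = f(t_n + h, state_n + h·k1); state_{n+1} = state_n + (h/2)·(k1 + k2).
0.000000: (-1.800000, 0.830000)
  k1 = (-0.914300, -4.624600)
  predictor → (-1.937145, 0.136310)
  k2 = (-0.068078, -3.599345)
  → (-1.873678, 0.213204)
0.150000: (-1.873678, 0.213204)
  k1 = (-0.164293, -3.629495)
  predictor → (-1.898322, -0.331220)
  k2 = (0.495692, -2.681277)
  → (-1.848823, -0.260104)
(p(0.3), q(0.3)) ≈ (-1.8488, -0.2601)

-1.8488, -0.2601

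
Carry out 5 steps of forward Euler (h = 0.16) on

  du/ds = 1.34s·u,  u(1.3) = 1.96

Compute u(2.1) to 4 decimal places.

Euler: u_{n+1} = u_n + h·f(s_n, u_n).
s=1.300000, u=1.960000: f=3.414320 → u ← 1.960000 + 0.16·3.414320 = 2.506291
s=1.460000, u=2.506291: f=4.903308 → u ← 2.506291 + 0.16·4.903308 = 3.290820
s=1.620000, u=3.290820: f=7.143713 → u ← 3.290820 + 0.16·7.143713 = 4.433815
s=1.780000, u=4.433815: f=10.575535 → u ← 4.433815 + 0.16·10.575535 = 6.125900
s=1.940000, u=6.125900: f=15.924890 → u ← 6.125900 + 0.16·15.924890 = 8.673883
u(2.1) ≈ 8.6739

8.6739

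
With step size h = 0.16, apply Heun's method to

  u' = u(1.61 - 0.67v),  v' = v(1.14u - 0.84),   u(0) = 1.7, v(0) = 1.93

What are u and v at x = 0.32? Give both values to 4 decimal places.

Heun on (u,v): k1 = f(x_n, state_n); k2 = f(x_n + h, state_n + h·k1); state_{n+1} = state_n + (h/2)·(k1 + k2).
0.000000: (1.700000, 1.930000)
  k1 = (0.538730, 2.119140)
  predictor → (1.786197, 2.269062)
  k2 = (0.160272, 2.714398)
  → (1.755920, 2.316683)
0.160000: (1.755920, 2.316683)
  k1 = (0.101531, 2.691404)
  predictor → (1.772165, 2.747308)
  k2 = (-0.408832, 3.242560)
  → (1.731336, 2.791400)
(u(0.32), v(0.32)) ≈ (1.7313, 2.7914)

1.7313, 2.7914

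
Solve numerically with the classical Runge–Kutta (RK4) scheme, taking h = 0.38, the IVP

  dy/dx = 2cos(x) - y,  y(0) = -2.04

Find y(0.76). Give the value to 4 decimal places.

-0.0084

RK4: k1 = f(x_n, y_n); k2 = f(x_n + h/2, y_n + (h/2)·k1); k3 = f(x_n + h/2, y_n + (h/2)·k2); k4 = f(x_n + h, y_n + h·k3); y_{n+1} = y_n + (h/6)·(k1 + 2k2 + 2k3 + k4).
x=0.000000, y=-2.040000:
  k1 = f(0.000000, -2.040000) = 4.040000
  k2 = f(0.190000, -1.272400) = 3.236408
  k3 = f(0.190000, -1.425082) = 3.389091
  k4 = f(0.380000, -0.752145) = 2.609475
  y ← -2.040000 + (0.38/6)·(k1 + 2k2 + 2k3 + k4) = -0.779637
x=0.380000, y=-0.779637:
  k1 = f(0.380000, -0.779637) = 2.636966
  k2 = f(0.570000, -0.278613) = 1.962415
  k3 = f(0.570000, -0.406778) = 2.090580
  k4 = f(0.760000, 0.014784) = 1.434888
  y ← -0.779637 + (0.38/6)·(k1 + 2k2 + 2k3 + k4) = -0.008373
y(0.76) ≈ -0.0084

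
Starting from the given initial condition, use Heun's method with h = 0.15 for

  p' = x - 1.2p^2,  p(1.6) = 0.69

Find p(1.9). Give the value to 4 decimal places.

0.9604

Heun: k1 = f(x_n, p_n); k2 = f(x_n + h, p_n + h·k1); p_{n+1} = p_n + (h/2)·(k1 + k2).
x=1.600000, p=0.690000:
  k1 = f(1.600000, 0.690000) = 1.028680
  k2 = f(1.750000, 0.844302) = 0.894585
  p ← 0.690000 + (0.15/2)·(1.028680 + 0.894585) = 0.834245
x=1.750000, p=0.834245:
  k1 = f(1.750000, 0.834245) = 0.914843
  k2 = f(1.900000, 0.971471) = 0.767492
  p ← 0.834245 + (0.15/2)·(0.914843 + 0.767492) = 0.960420
p(1.9) ≈ 0.9604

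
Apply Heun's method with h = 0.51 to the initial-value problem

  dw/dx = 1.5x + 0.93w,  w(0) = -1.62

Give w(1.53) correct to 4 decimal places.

Heun: k1 = f(x_n, w_n); k2 = f(x_n + h, w_n + h·k1); w_{n+1} = w_n + (h/2)·(k1 + k2).
x=0.000000, w=-1.620000:
  k1 = f(0.000000, -1.620000) = -1.506600
  k2 = f(0.510000, -2.388366) = -1.456180
  w ← -1.620000 + (0.51/2)·(-1.506600 + (-1.456180)) = -2.375509
x=0.510000, w=-2.375509:
  k1 = f(0.510000, -2.375509) = -1.444223
  k2 = f(1.020000, -3.112063) = -1.364219
  w ← -2.375509 + (0.51/2)·(-1.444223 + (-1.364219)) = -3.091662
x=1.020000, w=-3.091662:
  k1 = f(1.020000, -3.091662) = -1.345245
  k2 = f(1.530000, -3.777737) = -1.218295
  w ← -3.091662 + (0.51/2)·(-1.345245 + (-1.218295)) = -3.745365
w(1.53) ≈ -3.7454

-3.7454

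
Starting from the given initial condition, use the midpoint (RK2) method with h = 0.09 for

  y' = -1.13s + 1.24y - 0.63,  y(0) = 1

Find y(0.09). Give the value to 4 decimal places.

1.0534

Midpoint: k1 = f(s_n, y_n); k2 = f(s_n + h/2, y_n + (h/2)·k1); y_{n+1} = y_n + h·k2.
s=0.000000, y=1.000000:
  k1 = f(0.000000, 1.000000) = 0.610000
  k2 = f(0.045000, 1.027450) = 0.593188
  y ← 1.000000 + 0.09·0.593188 = 1.053387
y(0.09) ≈ 1.0534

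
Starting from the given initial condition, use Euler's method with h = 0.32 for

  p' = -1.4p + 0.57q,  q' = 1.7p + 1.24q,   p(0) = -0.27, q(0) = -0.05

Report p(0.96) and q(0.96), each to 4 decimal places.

Euler on (p,q): p_{n+1} = p_n + h·p', q_{n+1} = q_n + h·q'.
0.000000: (-0.270000, -0.050000); f=(0.349500, -0.521000) → (-0.158160, -0.216720)
0.320000: (-0.158160, -0.216720); f=(0.097894, -0.537605) → (-0.126834, -0.388754)
0.640000: (-0.126834, -0.388754); f=(-0.044022, -0.697672) → (-0.140921, -0.612009)
(p(0.96), q(0.96)) ≈ (-0.1409, -0.6120)

-0.1409, -0.6120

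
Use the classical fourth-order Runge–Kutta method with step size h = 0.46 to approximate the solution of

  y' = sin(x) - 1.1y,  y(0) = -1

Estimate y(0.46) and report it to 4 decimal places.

-0.5147

RK4: k1 = f(x_n, y_n); k2 = f(x_n + h/2, y_n + (h/2)·k1); k3 = f(x_n + h/2, y_n + (h/2)·k2); k4 = f(x_n + h, y_n + h·k3); y_{n+1} = y_n + (h/6)·(k1 + 2k2 + 2k3 + k4).
x=0.000000, y=-1.000000:
  k1 = f(0.000000, -1.000000) = 1.100000
  k2 = f(0.230000, -0.747000) = 1.049678
  k3 = f(0.230000, -0.758574) = 1.062409
  k4 = f(0.460000, -0.511292) = 1.006369
  y ← -1.000000 + (0.46/6)·(k1 + 2k2 + 2k3 + k4) = -0.514658
y(0.46) ≈ -0.5147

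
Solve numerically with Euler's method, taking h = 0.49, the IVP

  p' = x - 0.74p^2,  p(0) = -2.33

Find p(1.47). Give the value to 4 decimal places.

Euler: p_{n+1} = p_n + h·f(x_n, p_n).
x=0.000000, p=-2.330000: f=-4.017386 → p ← -2.330000 + 0.49·(-4.017386) = -4.298519
x=0.490000, p=-4.298519: f=-13.183177 → p ← -4.298519 + 0.49·(-13.183177) = -10.758276
x=0.980000, p=-10.758276: f=-84.667973 → p ← -10.758276 + 0.49·(-84.667973) = -52.245583
p(1.47) ≈ -52.2456

-52.2456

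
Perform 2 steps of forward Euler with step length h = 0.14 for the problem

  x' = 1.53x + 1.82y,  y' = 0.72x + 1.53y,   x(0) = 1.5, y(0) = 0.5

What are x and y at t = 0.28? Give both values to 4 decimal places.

2.5593, 1.1172

Euler on (x,y): x_{n+1} = x_n + h·x', y_{n+1} = y_n + h·y'.
0.000000: (1.500000, 0.500000); f=(3.205000, 1.845000) → (1.948700, 0.758300)
0.140000: (1.948700, 0.758300); f=(4.361617, 2.563263) → (2.559326, 1.117157)
(x(0.28), y(0.28)) ≈ (2.5593, 1.1172)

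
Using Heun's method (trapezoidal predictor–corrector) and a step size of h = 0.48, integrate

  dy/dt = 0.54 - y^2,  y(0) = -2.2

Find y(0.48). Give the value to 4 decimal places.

-7.4660

Heun: k1 = f(t_n, y_n); k2 = f(t_n + h, y_n + h·k1); y_{n+1} = y_n + (h/2)·(k1 + k2).
t=0.000000, y=-2.200000:
  k1 = f(0.000000, -2.200000) = -4.300000
  k2 = f(0.480000, -4.264000) = -17.641696
  y ← -2.200000 + (0.48/2)·(-4.300000 + (-17.641696)) = -7.466007
y(0.48) ≈ -7.4660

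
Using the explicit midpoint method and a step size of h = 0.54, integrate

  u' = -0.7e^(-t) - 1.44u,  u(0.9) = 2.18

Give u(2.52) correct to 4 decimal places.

0.2620

Midpoint: k1 = f(t_n, u_n); k2 = f(t_n + h/2, u_n + (h/2)·k1); u_{n+1} = u_n + h·k2.
t=0.900000, u=2.180000:
  k1 = f(0.900000, 2.180000) = -3.423799
  k2 = f(1.170000, 1.255574) = -2.025284
  u ← 2.180000 + 0.54·(-2.025284) = 1.086347
t=1.440000, u=1.086347:
  k1 = f(1.440000, 1.086347) = -1.730189
  k2 = f(1.710000, 0.619196) = -1.018248
  u ← 1.086347 + 0.54·(-1.018248) = 0.536493
t=1.980000, u=0.536493:
  k1 = f(1.980000, 0.536493) = -0.869198
  k2 = f(2.250000, 0.301809) = -0.508385
  u ← 0.536493 + 0.54·(-0.508385) = 0.261965
u(2.52) ≈ 0.2620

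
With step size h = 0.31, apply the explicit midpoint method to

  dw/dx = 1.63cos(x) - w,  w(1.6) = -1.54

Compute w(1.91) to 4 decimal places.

Midpoint: k1 = f(x_n, w_n); k2 = f(x_n + h/2, w_n + (h/2)·k1); w_{n+1} = w_n + h·k2.
x=1.600000, w=-1.540000:
  k1 = f(1.600000, -1.540000) = 1.492405
  k2 = f(1.755000, -1.308677) = 1.010120
  w ← -1.540000 + 0.31·1.010120 = -1.226863
w(1.91) ≈ -1.2269

-1.2269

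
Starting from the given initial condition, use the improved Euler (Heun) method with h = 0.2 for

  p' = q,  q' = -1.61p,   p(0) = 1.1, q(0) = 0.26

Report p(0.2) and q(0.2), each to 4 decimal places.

Heun on (p,q): k1 = f(x_n, state_n); k2 = f(x_n + h, state_n + h·k1); state_{n+1} = state_n + (h/2)·(k1 + k2).
0.000000: (1.100000, 0.260000)
  k1 = (0.260000, -1.771000)
  predictor → (1.152000, -0.094200)
  k2 = (-0.094200, -1.854720)
  → (1.116580, -0.102572)
(p(0.2), q(0.2)) ≈ (1.1166, -0.1026)

1.1166, -0.1026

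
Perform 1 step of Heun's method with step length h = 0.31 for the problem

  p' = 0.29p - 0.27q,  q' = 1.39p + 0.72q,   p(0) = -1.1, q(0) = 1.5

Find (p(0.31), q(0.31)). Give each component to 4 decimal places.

-1.3287, 1.2969

Heun on (p,q): k1 = f(t_n, state_n); k2 = f(t_n + h, state_n + h·k1); state_{n+1} = state_n + (h/2)·(k1 + k2).
0.000000: (-1.100000, 1.500000)
  k1 = (-0.724000, -0.449000)
  predictor → (-1.324440, 1.360810)
  k2 = (-0.751506, -0.861188)
  → (-1.328703, 1.296921)
(p(0.31), q(0.31)) ≈ (-1.3287, 1.2969)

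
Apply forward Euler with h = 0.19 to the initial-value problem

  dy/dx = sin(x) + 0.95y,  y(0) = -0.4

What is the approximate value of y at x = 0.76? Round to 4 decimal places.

-0.5411

Euler: y_{n+1} = y_n + h·f(x_n, y_n).
x=0.000000, y=-0.400000: f=-0.380000 → y ← -0.400000 + 0.19·(-0.380000) = -0.472200
x=0.190000, y=-0.472200: f=-0.259731 → y ← -0.472200 + 0.19·(-0.259731) = -0.521549
x=0.380000, y=-0.521549: f=-0.124551 → y ← -0.521549 + 0.19·(-0.124551) = -0.545214
x=0.570000, y=-0.545214: f=0.021679 → y ← -0.545214 + 0.19·0.021679 = -0.541095
y(0.76) ≈ -0.5411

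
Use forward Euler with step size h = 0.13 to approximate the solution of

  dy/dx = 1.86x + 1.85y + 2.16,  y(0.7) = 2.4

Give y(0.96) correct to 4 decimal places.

4.7330

Euler: y_{n+1} = y_n + h·f(x_n, y_n).
x=0.700000, y=2.400000: f=7.902000 → y ← 2.400000 + 0.13·7.902000 = 3.427260
x=0.830000, y=3.427260: f=10.044231 → y ← 3.427260 + 0.13·10.044231 = 4.733010
y(0.96) ≈ 4.7330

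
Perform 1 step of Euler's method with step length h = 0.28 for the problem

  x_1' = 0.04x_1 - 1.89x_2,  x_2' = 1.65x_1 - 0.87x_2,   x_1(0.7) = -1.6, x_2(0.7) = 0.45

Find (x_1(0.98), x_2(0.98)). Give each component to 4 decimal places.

Euler on (x_1,x_2): x_1_{n+1} = x_1_n + h·x_1', x_2_{n+1} = x_2_n + h·x_2'.
0.700000: (-1.600000, 0.450000); f=(-0.914500, -3.031500) → (-1.856060, -0.398820)
(x_1(0.98), x_2(0.98)) ≈ (-1.8561, -0.3988)

-1.8561, -0.3988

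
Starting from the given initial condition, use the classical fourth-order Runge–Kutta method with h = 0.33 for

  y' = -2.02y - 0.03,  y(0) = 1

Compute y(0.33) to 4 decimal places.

0.5072

RK4: k1 = f(s_n, y_n); k2 = f(s_n + h/2, y_n + (h/2)·k1); k3 = f(s_n + h/2, y_n + (h/2)·k2); k4 = f(s_n + h, y_n + h·k3); y_{n+1} = y_n + (h/6)·(k1 + 2k2 + 2k3 + k4).
s=0.000000, y=1.000000:
  k1 = f(0.000000, 1.000000) = -2.050000
  k2 = f(0.165000, 0.661750) = -1.366735
  k3 = f(0.165000, 0.774489) = -1.594467
  k4 = f(0.330000, 0.473826) = -0.987128
  y ← 1.000000 + (0.33/6)·(k1 + 2k2 + 2k3 + k4) = 0.507226
y(0.33) ≈ 0.5072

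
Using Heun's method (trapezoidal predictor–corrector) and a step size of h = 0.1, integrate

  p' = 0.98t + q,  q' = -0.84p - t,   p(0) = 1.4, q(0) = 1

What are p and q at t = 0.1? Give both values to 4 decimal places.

Heun on (p,q): k1 = f(t_n, state_n); k2 = f(t_n + h, state_n + h·k1); state_{n+1} = state_n + (h/2)·(k1 + k2).
0.000000: (1.400000, 1.000000)
  k1 = (1.000000, -1.176000)
  predictor → (1.500000, 0.882400)
  k2 = (0.980400, -1.360000)
  → (1.499020, 0.873200)
(p(0.1), q(0.1)) ≈ (1.4990, 0.8732)

1.4990, 0.8732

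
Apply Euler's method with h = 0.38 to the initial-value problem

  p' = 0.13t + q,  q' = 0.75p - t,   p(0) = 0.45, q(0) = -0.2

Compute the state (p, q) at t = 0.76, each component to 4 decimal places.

0.3655, -0.1096

Euler on (p,q): p_{n+1} = p_n + h·p', q_{n+1} = q_n + h·q'.
0.000000: (0.450000, -0.200000); f=(-0.200000, 0.337500) → (0.374000, -0.071750)
0.380000: (0.374000, -0.071750); f=(-0.022350, -0.099500) → (0.365507, -0.109560)
(p(0.76), q(0.76)) ≈ (0.3655, -0.1096)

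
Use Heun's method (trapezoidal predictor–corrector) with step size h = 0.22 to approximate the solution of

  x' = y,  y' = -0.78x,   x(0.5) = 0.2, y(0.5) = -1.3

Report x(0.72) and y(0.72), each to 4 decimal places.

-0.0898, -1.3098

Heun on (x,y): k1 = f(t_n, state_n); k2 = f(t_n + h, state_n + h·k1); state_{n+1} = state_n + (h/2)·(k1 + k2).
0.500000: (0.200000, -1.300000)
  k1 = (-1.300000, -0.156000)
  predictor → (-0.086000, -1.334320)
  k2 = (-1.334320, 0.067080)
  → (-0.089775, -1.309781)
(x(0.72), y(0.72)) ≈ (-0.0898, -1.3098)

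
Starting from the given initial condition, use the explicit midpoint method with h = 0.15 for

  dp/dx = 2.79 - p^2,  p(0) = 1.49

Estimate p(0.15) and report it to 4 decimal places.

Midpoint: k1 = f(x_n, p_n); k2 = f(x_n + h/2, p_n + (h/2)·k1); p_{n+1} = p_n + h·k2.
x=0.000000, p=1.490000:
  k1 = f(0.000000, 1.490000) = 0.569900
  k2 = f(0.075000, 1.532742) = 0.440700
  p ← 1.490000 + 0.15·0.440700 = 1.556105
p(0.15) ≈ 1.5561

1.5561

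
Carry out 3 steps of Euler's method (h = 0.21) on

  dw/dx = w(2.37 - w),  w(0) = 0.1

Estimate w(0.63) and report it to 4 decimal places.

Euler: w_{n+1} = w_n + h·f(x_n, w_n).
x=0.000000, w=0.100000: f=0.227000 → w ← 0.100000 + 0.21·0.227000 = 0.147670
x=0.210000, w=0.147670: f=0.328171 → w ← 0.147670 + 0.21·0.328171 = 0.216586
x=0.420000, w=0.216586: f=0.466399 → w ← 0.216586 + 0.21·0.466399 = 0.314530
w(0.63) ≈ 0.3145

0.3145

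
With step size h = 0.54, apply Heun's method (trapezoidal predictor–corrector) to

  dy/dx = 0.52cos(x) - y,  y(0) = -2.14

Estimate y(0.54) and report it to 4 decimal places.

Heun: k1 = f(x_n, y_n); k2 = f(x_n + h, y_n + h·k1); y_{n+1} = y_n + (h/2)·(k1 + k2).
x=0.000000, y=-2.140000:
  k1 = f(0.000000, -2.140000) = 2.660000
  k2 = f(0.540000, -0.703600) = 1.149609
  y ← -2.140000 + (0.54/2)·(2.660000 + 1.149609) = -1.111406
y(0.54) ≈ -1.1114

-1.1114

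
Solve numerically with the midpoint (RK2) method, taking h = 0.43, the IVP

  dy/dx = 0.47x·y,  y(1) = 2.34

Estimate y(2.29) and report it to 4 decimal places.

Midpoint: k1 = f(x_n, y_n); k2 = f(x_n + h/2, y_n + (h/2)·k1); y_{n+1} = y_n + h·k2.
x=1.000000, y=2.340000:
  k1 = f(1.000000, 2.340000) = 1.099800
  k2 = f(1.215000, 2.576457) = 1.471286
  y ← 2.340000 + 0.43·1.471286 = 2.972653
x=1.430000, y=2.972653:
  k1 = f(1.430000, 2.972653) = 1.997920
  k2 = f(1.645000, 3.402206) = 2.630415
  y ← 2.972653 + 0.43·2.630415 = 4.103731
x=1.860000, y=4.103731:
  k1 = f(1.860000, 4.103731) = 3.587482
  k2 = f(2.075000, 4.875040) = 4.754383
  y ← 4.103731 + 0.43·4.754383 = 6.148116
y(2.29) ≈ 6.1481

6.1481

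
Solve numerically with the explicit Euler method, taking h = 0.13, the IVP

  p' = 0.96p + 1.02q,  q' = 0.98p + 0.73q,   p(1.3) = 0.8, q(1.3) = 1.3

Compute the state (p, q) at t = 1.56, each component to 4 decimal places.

1.4083, 1.8066

Euler on (p,q): p_{n+1} = p_n + h·p', q_{n+1} = q_n + h·q'.
1.300000: (0.800000, 1.300000); f=(2.094000, 1.733000) → (1.072220, 1.525290)
1.430000: (1.072220, 1.525290); f=(2.585127, 2.164237) → (1.408287, 1.806641)
(p(1.56), q(1.56)) ≈ (1.4083, 1.8066)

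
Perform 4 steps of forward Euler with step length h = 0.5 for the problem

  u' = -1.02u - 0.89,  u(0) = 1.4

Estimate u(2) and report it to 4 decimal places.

Euler: u_{n+1} = u_n + h·f(s_n, u_n).
s=0.000000, u=1.400000: f=-2.318000 → u ← 1.400000 + 0.5·(-2.318000) = 0.241000
s=0.500000, u=0.241000: f=-1.135820 → u ← 0.241000 + 0.5·(-1.135820) = -0.326910
s=1.000000, u=-0.326910: f=-0.556552 → u ← -0.326910 + 0.5·(-0.556552) = -0.605186
s=1.500000, u=-0.605186: f=-0.272710 → u ← -0.605186 + 0.5·(-0.272710) = -0.741541
u(2) ≈ -0.7415

-0.7415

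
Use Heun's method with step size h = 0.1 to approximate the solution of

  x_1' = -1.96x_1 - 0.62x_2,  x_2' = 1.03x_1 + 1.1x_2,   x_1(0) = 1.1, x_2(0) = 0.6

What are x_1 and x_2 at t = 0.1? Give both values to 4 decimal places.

Heun on (x_1,x_2): k1 = f(t_n, state_n); k2 = f(t_n + h, state_n + h·k1); state_{n+1} = state_n + (h/2)·(k1 + k2).
0.000000: (1.100000, 0.600000)
  k1 = (-2.528000, 1.793000)
  predictor → (0.847200, 0.779300)
  k2 = (-2.143678, 1.729846)
  → (0.866416, 0.776142)
(x_1(0.1), x_2(0.1)) ≈ (0.8664, 0.7761)

0.8664, 0.7761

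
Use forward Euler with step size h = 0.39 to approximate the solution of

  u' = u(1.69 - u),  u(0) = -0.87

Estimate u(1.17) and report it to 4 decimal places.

Euler: u_{n+1} = u_n + h·f(s_n, u_n).
s=0.000000, u=-0.870000: f=-2.227200 → u ← -0.870000 + 0.39·(-2.227200) = -1.738608
s=0.390000, u=-1.738608: f=-5.961005 → u ← -1.738608 + 0.39·(-5.961005) = -4.063400
s=0.780000, u=-4.063400: f=-23.378366 → u ← -4.063400 + 0.39·(-23.378366) = -13.180963
u(1.17) ≈ -13.1810

-13.1810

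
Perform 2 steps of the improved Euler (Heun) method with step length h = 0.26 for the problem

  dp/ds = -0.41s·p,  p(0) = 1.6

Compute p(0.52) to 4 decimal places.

Heun: k1 = f(s_n, p_n); k2 = f(s_n + h, p_n + h·k1); p_{n+1} = p_n + (h/2)·(k1 + k2).
s=0.000000, p=1.600000:
  k1 = f(0.000000, 1.600000) = 0.000000
  k2 = f(0.260000, 1.600000) = -0.170560
  p ← 1.600000 + (0.26/2)·(0.000000 + (-0.170560)) = 1.577827
s=0.260000, p=1.577827:
  k1 = f(0.260000, 1.577827) = -0.168196
  k2 = f(0.520000, 1.534096) = -0.327069
  p ← 1.577827 + (0.26/2)·(-0.168196 + (-0.327069)) = 1.513443
p(0.52) ≈ 1.5134

1.5134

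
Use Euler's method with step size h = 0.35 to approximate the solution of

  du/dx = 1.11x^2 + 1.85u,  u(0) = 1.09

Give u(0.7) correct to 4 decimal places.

3.0061

Euler: u_{n+1} = u_n + h·f(x_n, u_n).
x=0.000000, u=1.090000: f=2.016500 → u ← 1.090000 + 0.35·2.016500 = 1.795775
x=0.350000, u=1.795775: f=3.458159 → u ← 1.795775 + 0.35·3.458159 = 3.006131
u(0.7) ≈ 3.0061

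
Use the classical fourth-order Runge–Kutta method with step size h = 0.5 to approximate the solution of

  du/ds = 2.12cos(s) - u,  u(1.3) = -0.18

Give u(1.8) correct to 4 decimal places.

RK4: k1 = f(s_n, u_n); k2 = f(s_n + h/2, u_n + (h/2)·k1); k3 = f(s_n + h/2, u_n + (h/2)·k2); k4 = f(s_n + h, u_n + h·k3); u_{n+1} = u_n + (h/6)·(k1 + 2k2 + 2k3 + k4).
s=1.300000, u=-0.180000:
  k1 = f(1.300000, -0.180000) = 0.747098
  k2 = f(1.550000, 0.006774) = 0.037311
  k3 = f(1.550000, -0.170672) = 0.214757
  k4 = f(1.800000, -0.072621) = -0.409047
  u ← -0.180000 + (0.5/6)·(k1 + 2k2 + 2k3 + k4) = -0.109818
u(1.8) ≈ -0.1098

-0.1098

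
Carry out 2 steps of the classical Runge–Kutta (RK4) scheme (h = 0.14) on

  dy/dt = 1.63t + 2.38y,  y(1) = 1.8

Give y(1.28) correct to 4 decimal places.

RK4: k1 = f(t_n, y_n); k2 = f(t_n + h/2, y_n + (h/2)·k1); k3 = f(t_n + h/2, y_n + (h/2)·k2); k4 = f(t_n + h, y_n + h·k3); y_{n+1} = y_n + (h/6)·(k1 + 2k2 + 2k3 + k4).
t=1.000000, y=1.800000:
  k1 = f(1.000000, 1.800000) = 5.914000
  k2 = f(1.070000, 2.213980) = 7.013372
  k3 = f(1.070000, 2.290936) = 7.196528
  k4 = f(1.140000, 2.807514) = 8.540083
  y ← 1.800000 + (0.14/6)·(k1 + 2k2 + 2k3 + k4) = 2.800391
t=1.140000, y=2.800391:
  k1 = f(1.140000, 2.800391) = 8.523130
  k2 = f(1.210000, 3.397010) = 10.057183
  k3 = f(1.210000, 3.504393) = 10.312756
  k4 = f(1.280000, 4.244177) = 12.187540
  y ← 2.800391 + (0.14/6)·(k1 + 2k2 + 2k3 + k4) = 4.234237
y(1.28) ≈ 4.2342

4.2342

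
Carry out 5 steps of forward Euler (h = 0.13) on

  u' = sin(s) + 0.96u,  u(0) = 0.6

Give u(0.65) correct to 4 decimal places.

1.2667

Euler: u_{n+1} = u_n + h·f(s_n, u_n).
s=0.000000, u=0.600000: f=0.576000 → u ← 0.600000 + 0.13·0.576000 = 0.674880
s=0.130000, u=0.674880: f=0.777519 → u ← 0.674880 + 0.13·0.777519 = 0.775957
s=0.260000, u=0.775957: f=1.002000 → u ← 0.775957 + 0.13·1.002000 = 0.906217
s=0.390000, u=0.906217: f=1.250157 → u ← 0.906217 + 0.13·1.250157 = 1.068738
s=0.520000, u=1.068738: f=1.522868 → u ← 1.068738 + 0.13·1.522868 = 1.266711
u(0.65) ≈ 1.2667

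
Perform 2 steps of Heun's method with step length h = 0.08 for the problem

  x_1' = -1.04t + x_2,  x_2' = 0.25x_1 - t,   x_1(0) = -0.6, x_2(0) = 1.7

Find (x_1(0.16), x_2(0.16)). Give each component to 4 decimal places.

-0.3435, 1.6685

Heun on (x_1,x_2): k1 = f(t_n, state_n); k2 = f(t_n + h, state_n + h·k1); state_{n+1} = state_n + (h/2)·(k1 + k2).
0.000000: (-0.600000, 1.700000)
  k1 = (1.700000, -0.150000)
  predictor → (-0.464000, 1.688000)
  k2 = (1.604800, -0.196000)
  → (-0.467808, 1.686160)
0.080000: (-0.467808, 1.686160)
  k1 = (1.602960, -0.196952)
  predictor → (-0.339571, 1.670404)
  k2 = (1.504004, -0.244893)
  → (-0.343529, 1.668486)
(x_1(0.16), x_2(0.16)) ≈ (-0.3435, 1.6685)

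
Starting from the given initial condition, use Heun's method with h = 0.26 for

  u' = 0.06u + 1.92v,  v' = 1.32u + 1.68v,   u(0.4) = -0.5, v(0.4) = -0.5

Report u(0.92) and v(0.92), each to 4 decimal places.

Heun on (u,v): k1 = f(t_n, state_n); k2 = f(t_n + h, state_n + h·k1); state_{n+1} = state_n + (h/2)·(k1 + k2).
0.400000: (-0.500000, -0.500000)
  k1 = (-0.990000, -1.500000)
  predictor → (-0.757400, -0.890000)
  k2 = (-1.754244, -2.494968)
  → (-0.856752, -1.019346)
0.660000: (-0.856752, -1.019346)
  k1 = (-2.008549, -2.843413)
  predictor → (-1.378974, -1.758633)
  k2 = (-3.459314, -4.774750)
  → (-1.567574, -2.009707)
(u(0.92), v(0.92)) ≈ (-1.5676, -2.0097)

-1.5676, -2.0097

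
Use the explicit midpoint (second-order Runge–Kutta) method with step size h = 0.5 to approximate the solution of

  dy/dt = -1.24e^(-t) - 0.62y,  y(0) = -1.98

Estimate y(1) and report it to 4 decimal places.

-1.5986

Midpoint: k1 = f(t_n, y_n); k2 = f(t_n + h/2, y_n + (h/2)·k1); y_{n+1} = y_n + h·k2.
t=0.000000, y=-1.980000:
  k1 = f(0.000000, -1.980000) = -0.012400
  k2 = f(0.250000, -1.983100) = 0.263809
  y ← -1.980000 + 0.5·0.263809 = -1.848095
t=0.500000, y=-1.848095:
  k1 = f(0.500000, -1.848095) = 0.393721
  k2 = f(0.750000, -1.749665) = 0.499058
  y ← -1.848095 + 0.5·0.499058 = -1.598567
y(1) ≈ -1.5986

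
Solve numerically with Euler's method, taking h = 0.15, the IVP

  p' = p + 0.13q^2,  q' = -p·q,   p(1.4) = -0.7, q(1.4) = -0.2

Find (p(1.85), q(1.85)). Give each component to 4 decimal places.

-1.0613, -0.2820

Euler on (p,q): p_{n+1} = p_n + h·p', q_{n+1} = q_n + h·q'.
1.400000: (-0.700000, -0.200000); f=(-0.694800, -0.140000) → (-0.804220, -0.221000)
1.550000: (-0.804220, -0.221000); f=(-0.797871, -0.177733) → (-0.923901, -0.247660)
1.700000: (-0.923901, -0.247660); f=(-0.915927, -0.228813) → (-1.061290, -0.281982)
(p(1.85), q(1.85)) ≈ (-1.0613, -0.2820)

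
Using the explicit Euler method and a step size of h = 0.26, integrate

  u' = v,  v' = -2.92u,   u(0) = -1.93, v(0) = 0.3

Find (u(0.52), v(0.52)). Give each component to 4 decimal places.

-1.3930, 3.1713

Euler on (u,v): u_{n+1} = u_n + h·u', v_{n+1} = v_n + h·v'.
0.000000: (-1.930000, 0.300000); f=(0.300000, 5.635600) → (-1.852000, 1.765256)
0.260000: (-1.852000, 1.765256); f=(1.765256, 5.407840) → (-1.393033, 3.171294)
(u(0.52), v(0.52)) ≈ (-1.3930, 3.1713)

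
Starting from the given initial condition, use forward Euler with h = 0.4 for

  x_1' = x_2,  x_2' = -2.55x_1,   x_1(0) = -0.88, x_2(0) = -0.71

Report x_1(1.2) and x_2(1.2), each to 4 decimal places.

-0.5390, 2.4856

Euler on (x_1,x_2): x_1_{n+1} = x_1_n + h·x_1', x_2_{n+1} = x_2_n + h·x_2'.
0.000000: (-0.880000, -0.710000); f=(-0.710000, 2.244000) → (-1.164000, 0.187600)
0.400000: (-1.164000, 0.187600); f=(0.187600, 2.968200) → (-1.088960, 1.374880)
0.800000: (-1.088960, 1.374880); f=(1.374880, 2.776848) → (-0.539008, 2.485619)
(x_1(1.2), x_2(1.2)) ≈ (-0.5390, 2.4856)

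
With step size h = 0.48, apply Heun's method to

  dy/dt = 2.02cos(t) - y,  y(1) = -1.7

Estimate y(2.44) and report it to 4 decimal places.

-0.9313

Heun: k1 = f(t_n, y_n); k2 = f(t_n + h, y_n + h·k1); y_{n+1} = y_n + (h/2)·(k1 + k2).
t=1.000000, y=-1.700000:
  k1 = f(1.000000, -1.700000) = 2.791411
  k2 = f(1.480000, -0.360123) = 0.543280
  y ← -1.700000 + (0.48/2)·(2.791411 + 0.543280) = -0.899674
t=1.480000, y=-0.899674:
  k1 = f(1.480000, -0.899674) = 1.082831
  k2 = f(1.960000, -0.379915) = -0.386577
  y ← -0.899674 + (0.48/2)·(1.082831 + (-0.386577)) = -0.732573
t=1.960000, y=-0.732573:
  k1 = f(1.960000, -0.732573) = -0.033919
  k2 = f(2.440000, -0.748855) = -0.794052
  y ← -0.732573 + (0.48/2)·(-0.033919 + (-0.794052)) = -0.931287
y(2.44) ≈ -0.9313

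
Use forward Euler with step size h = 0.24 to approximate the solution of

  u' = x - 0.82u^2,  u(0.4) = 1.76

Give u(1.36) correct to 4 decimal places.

1.1134

Euler: u_{n+1} = u_n + h·f(x_n, u_n).
x=0.400000, u=1.760000: f=-2.140032 → u ← 1.760000 + 0.24·(-2.140032) = 1.246392
x=0.640000, u=1.246392: f=-0.633865 → u ← 1.246392 + 0.24·(-0.633865) = 1.094265
x=0.880000, u=1.094265: f=-0.101881 → u ← 1.094265 + 0.24·(-0.101881) = 1.069813
x=1.120000, u=1.069813: f=0.181509 → u ← 1.069813 + 0.24·0.181509 = 1.113376
u(1.36) ≈ 1.1134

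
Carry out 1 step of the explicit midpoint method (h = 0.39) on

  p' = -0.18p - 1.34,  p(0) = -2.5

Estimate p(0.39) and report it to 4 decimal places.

-2.8349

Midpoint: k1 = f(s_n, p_n); k2 = f(s_n + h/2, p_n + (h/2)·k1); p_{n+1} = p_n + h·k2.
s=0.000000, p=-2.500000:
  k1 = f(0.000000, -2.500000) = -0.890000
  k2 = f(0.195000, -2.673550) = -0.858761
  p ← -2.500000 + 0.39·(-0.858761) = -2.834917
p(0.39) ≈ -2.8349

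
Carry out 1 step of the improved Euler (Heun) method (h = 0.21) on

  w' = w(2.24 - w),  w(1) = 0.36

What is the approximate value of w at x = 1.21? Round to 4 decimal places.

0.5227

Heun: k1 = f(x_n, w_n); k2 = f(x_n + h, w_n + h·k1); w_{n+1} = w_n + (h/2)·(k1 + k2).
x=1.000000, w=0.360000:
  k1 = f(1.000000, 0.360000) = 0.676800
  k2 = f(1.210000, 0.502128) = 0.872634
  w ← 0.360000 + (0.21/2)·(0.676800 + 0.872634) = 0.522691
w(1.21) ≈ 0.5227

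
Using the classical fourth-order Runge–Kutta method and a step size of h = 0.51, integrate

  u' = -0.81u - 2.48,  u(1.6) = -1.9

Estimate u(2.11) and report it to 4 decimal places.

-2.2930

RK4: k1 = f(t_n, u_n); k2 = f(t_n + h/2, u_n + (h/2)·k1); k3 = f(t_n + h/2, u_n + (h/2)·k2); k4 = f(t_n + h, u_n + h·k3); u_{n+1} = u_n + (h/6)·(k1 + 2k2 + 2k3 + k4).
t=1.600000, u=-1.900000:
  k1 = f(1.600000, -1.900000) = -0.941000
  k2 = f(1.855000, -2.139955) = -0.746636
  k3 = f(1.855000, -2.090392) = -0.786782
  k4 = f(2.110000, -2.301259) = -0.615980
  u ← -1.900000 + (0.51/6)·(k1 + 2k2 + 2k3 + k4) = -2.293024
u(2.11) ≈ -2.2930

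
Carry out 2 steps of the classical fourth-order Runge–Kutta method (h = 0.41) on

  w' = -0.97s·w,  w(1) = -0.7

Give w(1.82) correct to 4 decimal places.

RK4: k1 = f(s_n, w_n); k2 = f(s_n + h/2, w_n + (h/2)·k1); k3 = f(s_n + h/2, w_n + (h/2)·k2); k4 = f(s_n + h, w_n + h·k3); w_{n+1} = w_n + (h/6)·(k1 + 2k2 + 2k3 + k4).
s=1.000000, w=-0.700000:
  k1 = f(1.000000, -0.700000) = 0.679000
  k2 = f(1.205000, -0.560805) = 0.655497
  k3 = f(1.205000, -0.565623) = 0.661129
  k4 = f(1.410000, -0.428937) = 0.586658
  w ← -0.700000 + (0.41/6)·(k1 + 2k2 + 2k3 + k4) = -0.433575
s=1.410000, w=-0.433575:
  k1 = f(1.410000, -0.433575) = 0.593000
  k2 = f(1.615000, -0.312010) = 0.488779
  k3 = f(1.615000, -0.333375) = 0.522249
  k4 = f(1.820000, -0.219453) = 0.387422
  w ← -0.433575 + (0.41/6)·(k1 + 2k2 + 2k3 + k4) = -0.228405
w(1.82) ≈ -0.2284

-0.2284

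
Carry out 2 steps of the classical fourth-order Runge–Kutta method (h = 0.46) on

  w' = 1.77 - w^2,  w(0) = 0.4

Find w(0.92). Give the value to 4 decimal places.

RK4: k1 = f(t_n, w_n); k2 = f(t_n + h/2, w_n + (h/2)·k1); k3 = f(t_n + h/2, w_n + (h/2)·k2); k4 = f(t_n + h, w_n + h·k3); w_{n+1} = w_n + (h/6)·(k1 + 2k2 + 2k3 + k4).
t=0.000000, w=0.400000:
  k1 = f(0.000000, 0.400000) = 1.610000
  k2 = f(0.230000, 0.770300) = 1.176638
  k3 = f(0.230000, 0.670627) = 1.320260
  k4 = f(0.460000, 1.007320) = 0.755307
  w ← 0.400000 + (0.46/6)·(k1 + 2k2 + 2k3 + k4) = 0.964198
t=0.460000, w=0.964198:
  k1 = f(0.460000, 0.964198) = 0.840322
  k2 = f(0.690000, 1.157472) = 0.430258
  k3 = f(0.690000, 1.063157) = 0.639696
  k4 = f(0.920000, 1.258458) = 0.186283
  w ← 0.964198 + (0.46/6)·(k1 + 2k2 + 2k3 + k4) = 1.206964
w(0.92) ≈ 1.2070

1.2070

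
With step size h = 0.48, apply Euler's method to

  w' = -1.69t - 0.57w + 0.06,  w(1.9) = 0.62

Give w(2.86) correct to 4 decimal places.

-2.6734

Euler: w_{n+1} = w_n + h·f(t_n, w_n).
t=1.900000, w=0.620000: f=-3.504400 → w ← 0.620000 + 0.48·(-3.504400) = -1.062112
t=2.380000, w=-1.062112: f=-3.356796 → w ← -1.062112 + 0.48·(-3.356796) = -2.673374
w(2.86) ≈ -2.6734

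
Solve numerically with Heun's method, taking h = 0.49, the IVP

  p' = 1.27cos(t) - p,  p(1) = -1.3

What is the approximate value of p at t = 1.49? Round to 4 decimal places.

-0.7082

Heun: k1 = f(t_n, p_n); k2 = f(t_n + h, p_n + h·k1); p_{n+1} = p_n + (h/2)·(k1 + k2).
t=1.000000, p=-1.300000:
  k1 = f(1.000000, -1.300000) = 1.986184
  k2 = f(1.490000, -0.326770) = 0.429270
  p ← -1.300000 + (0.49/2)·(1.986184 + 0.429270) = -0.708214
p(1.49) ≈ -0.7082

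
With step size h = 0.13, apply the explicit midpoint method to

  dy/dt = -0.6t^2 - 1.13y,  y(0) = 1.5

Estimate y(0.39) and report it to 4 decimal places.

0.9565

Midpoint: k1 = f(t_n, y_n); k2 = f(t_n + h/2, y_n + (h/2)·k1); y_{n+1} = y_n + h·k2.
t=0.000000, y=1.500000:
  k1 = f(0.000000, 1.500000) = -1.695000
  k2 = f(0.065000, 1.389825) = -1.573037
  y ← 1.500000 + 0.13·(-1.573037) = 1.295505
t=0.130000, y=1.295505:
  k1 = f(0.130000, 1.295505) = -1.474061
  k2 = f(0.195000, 1.199691) = -1.378466
  y ← 1.295505 + 0.13·(-1.378466) = 1.116305
t=0.260000, y=1.116305:
  k1 = f(0.260000, 1.116305) = -1.301984
  k2 = f(0.325000, 1.031676) = -1.229168
  y ← 1.116305 + 0.13·(-1.229168) = 0.956513
y(0.39) ≈ 0.9565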